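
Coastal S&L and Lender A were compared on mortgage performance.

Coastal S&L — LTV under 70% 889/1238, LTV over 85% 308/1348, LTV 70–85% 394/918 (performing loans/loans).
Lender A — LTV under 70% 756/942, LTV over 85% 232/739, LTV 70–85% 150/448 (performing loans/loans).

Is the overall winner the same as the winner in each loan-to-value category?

LTV under 70%: Coastal S&L 889/1238 = 71.8%, Lender A 756/942 = 80.3% → Lender A
LTV over 85%: Coastal S&L 308/1348 = 22.8%, Lender A 232/739 = 31.4% → Lender A
LTV 70–85%: Coastal S&L 394/918 = 42.9%, Lender A 150/448 = 33.5% → Coastal S&L
Overall: Coastal S&L 1591/3504 = 45.4%, Lender A 1138/2129 = 53.5% → Lender A
Neither sweeps: Coastal S&L wins 1 of 3 groups, Lender A wins 2. Lender A wins overall but not every group — no Simpson reversal.

No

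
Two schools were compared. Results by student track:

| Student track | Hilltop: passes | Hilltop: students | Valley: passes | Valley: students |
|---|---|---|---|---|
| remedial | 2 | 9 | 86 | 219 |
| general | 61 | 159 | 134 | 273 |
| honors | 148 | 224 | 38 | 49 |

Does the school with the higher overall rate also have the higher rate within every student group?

Remedial: Hilltop 2/9 = 22.2%, Valley 86/219 = 39.3% → Valley
General: Hilltop 61/159 = 38.4%, Valley 134/273 = 49.1% → Valley
Honors: Hilltop 148/224 = 66.1%, Valley 38/49 = 77.6% → Valley
Overall: Hilltop 211/392 = 53.8%, Valley 258/541 = 47.7% → Hilltop
Valley wins each student group but Hilltop wins overall — the comparison reverses. Valley's students skew toward remedial, which has a lower base rate.

No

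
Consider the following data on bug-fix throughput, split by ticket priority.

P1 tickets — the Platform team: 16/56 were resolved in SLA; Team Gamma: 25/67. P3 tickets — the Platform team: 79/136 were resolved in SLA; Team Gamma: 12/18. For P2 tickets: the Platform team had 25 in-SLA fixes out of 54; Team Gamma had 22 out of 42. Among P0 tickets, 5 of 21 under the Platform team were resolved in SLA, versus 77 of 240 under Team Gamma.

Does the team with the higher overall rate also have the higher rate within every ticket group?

P1: the Platform team 16/56 = 28.6%, Team Gamma 25/67 = 37.3% → Team Gamma
P3: the Platform team 79/136 = 58.1%, Team Gamma 12/18 = 66.7% → Team Gamma
P2: the Platform team 25/54 = 46.3%, Team Gamma 22/42 = 52.4% → Team Gamma
P0: the Platform team 5/21 = 23.8%, Team Gamma 77/240 = 32.1% → Team Gamma
Overall: the Platform team 125/267 = 46.8%, Team Gamma 136/367 = 37.1% → the Platform team
Team Gamma wins each ticket group but the Platform team wins overall — the comparison reverses. Team Gamma's tickets skew toward P0, which has a lower base rate.

No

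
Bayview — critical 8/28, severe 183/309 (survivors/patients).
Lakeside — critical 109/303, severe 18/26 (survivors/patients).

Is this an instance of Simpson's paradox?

Critical: Bayview 8/28 = 28.6%, Lakeside 109/303 = 36.0% → Lakeside
Severe: Bayview 183/309 = 59.2%, Lakeside 18/26 = 69.2% → Lakeside
Overall: Bayview 191/337 = 56.7%, Lakeside 127/329 = 38.6% → Bayview
Lakeside wins each case group but Bayview wins overall — the comparison reverses. Lakeside's patients skew toward critical, which has a lower base rate.

Yes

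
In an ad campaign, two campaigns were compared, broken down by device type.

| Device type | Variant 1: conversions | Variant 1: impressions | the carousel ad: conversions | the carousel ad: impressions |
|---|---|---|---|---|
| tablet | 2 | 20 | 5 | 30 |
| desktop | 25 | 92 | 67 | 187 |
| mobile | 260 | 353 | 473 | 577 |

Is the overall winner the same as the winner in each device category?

Yes

Tablet: Variant 1 2/20 = 10.0%, the carousel ad 5/30 = 16.7% → the carousel ad
Desktop: Variant 1 25/92 = 27.2%, the carousel ad 67/187 = 35.8% → the carousel ad
Mobile: Variant 1 260/353 = 73.7%, the carousel ad 473/577 = 82.0% → the carousel ad
Overall: Variant 1 287/465 = 61.7%, the carousel ad 545/794 = 68.6% → the carousel ad
The carousel ad wins overall and in every device group — no reversal.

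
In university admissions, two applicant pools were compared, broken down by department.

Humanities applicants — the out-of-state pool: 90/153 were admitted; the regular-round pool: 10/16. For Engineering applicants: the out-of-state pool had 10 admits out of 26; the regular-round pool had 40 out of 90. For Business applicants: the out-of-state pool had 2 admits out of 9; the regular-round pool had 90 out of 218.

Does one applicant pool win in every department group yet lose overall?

Yes

Humanities: the out-of-state pool 90/153 = 58.8%, the regular-round pool 10/16 = 62.5% → the regular-round pool
Engineering: the out-of-state pool 10/26 = 38.5%, the regular-round pool 40/90 = 44.4% → the regular-round pool
Business: the out-of-state pool 2/9 = 22.2%, the regular-round pool 90/218 = 41.3% → the regular-round pool
Overall: the out-of-state pool 102/188 = 54.3%, the regular-round pool 140/324 = 43.2% → the out-of-state pool
The regular-round pool wins each department group but the out-of-state pool wins overall — the comparison reverses. The regular-round pool's applicants skew toward Business, which has a lower base rate.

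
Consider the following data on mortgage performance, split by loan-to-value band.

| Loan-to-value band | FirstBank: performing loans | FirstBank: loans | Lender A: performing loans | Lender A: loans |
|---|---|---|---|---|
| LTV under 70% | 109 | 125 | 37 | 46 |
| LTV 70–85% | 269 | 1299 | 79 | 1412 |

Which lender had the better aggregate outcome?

LTV under 70%: FirstBank 109/125 = 87.2%, Lender A 37/46 = 80.4% → FirstBank
LTV 70–85%: FirstBank 269/1299 = 20.7%, Lender A 79/1412 = 5.6% → FirstBank
Overall: FirstBank 378/1424 = 26.5%, Lender A 116/1458 = 8.0% → FirstBank

FirstBank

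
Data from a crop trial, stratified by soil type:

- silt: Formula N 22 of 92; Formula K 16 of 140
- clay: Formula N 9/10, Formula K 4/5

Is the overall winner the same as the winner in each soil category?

Silt: Formula N 22/92 = 23.9%, Formula K 16/140 = 11.4% → Formula N
Clay: Formula N 9/10 = 90.0%, Formula K 4/5 = 80.0% → Formula N
Overall: Formula N 31/102 = 30.4%, Formula K 20/145 = 13.8% → Formula N
Formula N wins overall and in every soil group — no reversal.

Yes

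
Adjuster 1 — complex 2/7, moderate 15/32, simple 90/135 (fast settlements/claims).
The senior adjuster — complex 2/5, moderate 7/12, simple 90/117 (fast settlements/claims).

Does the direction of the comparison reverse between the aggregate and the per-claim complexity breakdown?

Complex: Adjuster 1 2/7 = 28.6%, the senior adjuster 2/5 = 40.0% → the senior adjuster
Moderate: Adjuster 1 15/32 = 46.9%, the senior adjuster 7/12 = 58.3% → the senior adjuster
Simple: Adjuster 1 90/135 = 66.7%, the senior adjuster 90/117 = 76.9% → the senior adjuster
Overall: Adjuster 1 107/174 = 61.5%, the senior adjuster 99/134 = 73.9% → the senior adjuster
The senior adjuster wins overall and in every claim group — no reversal.

No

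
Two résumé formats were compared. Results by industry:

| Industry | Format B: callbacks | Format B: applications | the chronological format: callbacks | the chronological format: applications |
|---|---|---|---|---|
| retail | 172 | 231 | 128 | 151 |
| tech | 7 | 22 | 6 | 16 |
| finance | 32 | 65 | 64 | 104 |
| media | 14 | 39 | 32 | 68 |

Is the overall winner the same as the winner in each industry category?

Yes

Retail: Format B 172/231 = 74.5%, the chronological format 128/151 = 84.8% → the chronological format
Tech: Format B 7/22 = 31.8%, the chronological format 6/16 = 37.5% → the chronological format
Finance: Format B 32/65 = 49.2%, the chronological format 64/104 = 61.5% → the chronological format
Media: Format B 14/39 = 35.9%, the chronological format 32/68 = 47.1% → the chronological format
Overall: Format B 225/357 = 63.0%, the chronological format 230/339 = 67.8% → the chronological format
The chronological format wins overall and in every industry group — no reversal.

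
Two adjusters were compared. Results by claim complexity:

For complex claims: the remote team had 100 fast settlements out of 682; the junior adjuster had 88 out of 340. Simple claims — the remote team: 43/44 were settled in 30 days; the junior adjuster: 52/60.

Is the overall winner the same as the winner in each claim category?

No

Complex: the remote team 100/682 = 14.7%, the junior adjuster 88/340 = 25.9% → the junior adjuster
Simple: the remote team 43/44 = 97.7%, the junior adjuster 52/60 = 86.7% → the remote team
Overall: the remote team 143/726 = 19.7%, the junior adjuster 140/400 = 35.0% → the junior adjuster
Neither sweeps: the remote team wins 1 of 2 groups, the junior adjuster wins 1. The junior adjuster wins overall but not every group — no Simpson reversal.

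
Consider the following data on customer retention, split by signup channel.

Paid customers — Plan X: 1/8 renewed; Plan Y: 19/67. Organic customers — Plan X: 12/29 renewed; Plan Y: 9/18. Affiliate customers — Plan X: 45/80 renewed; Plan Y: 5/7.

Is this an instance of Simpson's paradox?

Yes

Paid: Plan X 1/8 = 12.5%, Plan Y 19/67 = 28.4% → Plan Y
Organic: Plan X 12/29 = 41.4%, Plan Y 9/18 = 50.0% → Plan Y
Affiliate: Plan X 45/80 = 56.2%, Plan Y 5/7 = 71.4% → Plan Y
Overall: Plan X 58/117 = 49.6%, Plan Y 33/92 = 35.9% → Plan X
Plan Y wins each signup group but Plan X wins overall — the comparison reverses. Plan Y's customers skew toward paid, which has a lower base rate.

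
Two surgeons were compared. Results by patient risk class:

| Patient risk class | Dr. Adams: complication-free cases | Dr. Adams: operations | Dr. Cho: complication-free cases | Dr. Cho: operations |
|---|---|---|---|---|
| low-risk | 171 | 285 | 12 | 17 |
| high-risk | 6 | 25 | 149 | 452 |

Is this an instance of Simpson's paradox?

Yes

Low-risk: Dr. Adams 171/285 = 60.0%, Dr. Cho 12/17 = 70.6% → Dr. Cho
High-risk: Dr. Adams 6/25 = 24.0%, Dr. Cho 149/452 = 33.0% → Dr. Cho
Overall: Dr. Adams 177/310 = 57.1%, Dr. Cho 161/469 = 34.3% → Dr. Adams
Dr. Cho wins each patient risk group but Dr. Adams wins overall — the comparison reverses. Dr. Cho's operations skew toward high-risk, which has a lower base rate.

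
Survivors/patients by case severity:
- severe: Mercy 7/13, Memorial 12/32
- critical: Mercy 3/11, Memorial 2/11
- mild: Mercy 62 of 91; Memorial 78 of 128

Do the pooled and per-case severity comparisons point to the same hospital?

Yes

Severe: Mercy 7/13 = 53.8%, Memorial 12/32 = 37.5% → Mercy
Critical: Mercy 3/11 = 27.3%, Memorial 2/11 = 18.2% → Mercy
Mild: Mercy 62/91 = 68.1%, Memorial 78/128 = 60.9% → Mercy
Overall: Mercy 72/115 = 62.6%, Memorial 92/171 = 53.8% → Mercy
Mercy wins overall and in every case group — no reversal.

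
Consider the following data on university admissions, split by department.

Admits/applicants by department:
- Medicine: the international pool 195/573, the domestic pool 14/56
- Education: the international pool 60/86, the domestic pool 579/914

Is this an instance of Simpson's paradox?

Yes

Medicine: the international pool 195/573 = 34.0%, the domestic pool 14/56 = 25.0% → the international pool
Education: the international pool 60/86 = 69.8%, the domestic pool 579/914 = 63.3% → the international pool
Overall: the international pool 255/659 = 38.7%, the domestic pool 593/970 = 61.1% → the domestic pool
The international pool wins each department group but the domestic pool wins overall — the comparison reverses. The international pool's applicants skew toward Medicine, which has a lower base rate.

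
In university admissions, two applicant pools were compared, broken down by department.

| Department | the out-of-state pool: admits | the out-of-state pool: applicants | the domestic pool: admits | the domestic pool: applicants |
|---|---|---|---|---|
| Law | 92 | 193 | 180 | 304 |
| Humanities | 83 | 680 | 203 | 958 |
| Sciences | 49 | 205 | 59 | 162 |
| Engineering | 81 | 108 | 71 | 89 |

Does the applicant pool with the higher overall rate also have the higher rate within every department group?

Law: the out-of-state pool 92/193 = 47.7%, the domestic pool 180/304 = 59.2% → the domestic pool
Humanities: the out-of-state pool 83/680 = 12.2%, the domestic pool 203/958 = 21.2% → the domestic pool
Sciences: the out-of-state pool 49/205 = 23.9%, the domestic pool 59/162 = 36.4% → the domestic pool
Engineering: the out-of-state pool 81/108 = 75.0%, the domestic pool 71/89 = 79.8% → the domestic pool
Overall: the out-of-state pool 305/1186 = 25.7%, the domestic pool 513/1513 = 33.9% → the domestic pool
The domestic pool wins overall and in every department group — no reversal.

Yes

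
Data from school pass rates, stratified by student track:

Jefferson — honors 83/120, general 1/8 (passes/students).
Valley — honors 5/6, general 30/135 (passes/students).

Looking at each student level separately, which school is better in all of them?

Valley

Honors: Jefferson 83/120 = 69.2%, Valley 5/6 = 83.3% → Valley
General: Jefferson 1/8 = 12.5%, Valley 30/135 = 22.2% → Valley
Valley has the higher rate in both groups.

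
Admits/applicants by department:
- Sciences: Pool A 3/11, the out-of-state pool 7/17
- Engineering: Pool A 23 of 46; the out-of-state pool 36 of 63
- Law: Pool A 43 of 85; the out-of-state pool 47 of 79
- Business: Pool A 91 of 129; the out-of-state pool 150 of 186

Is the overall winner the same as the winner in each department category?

Sciences: Pool A 3/11 = 27.3%, the out-of-state pool 7/17 = 41.2% → the out-of-state pool
Engineering: Pool A 23/46 = 50.0%, the out-of-state pool 36/63 = 57.1% → the out-of-state pool
Law: Pool A 43/85 = 50.6%, the out-of-state pool 47/79 = 59.5% → the out-of-state pool
Business: Pool A 91/129 = 70.5%, the out-of-state pool 150/186 = 80.6% → the out-of-state pool
Overall: Pool A 160/271 = 59.0%, the out-of-state pool 240/345 = 69.6% → the out-of-state pool
The out-of-state pool wins overall and in every department group — no reversal.

Yes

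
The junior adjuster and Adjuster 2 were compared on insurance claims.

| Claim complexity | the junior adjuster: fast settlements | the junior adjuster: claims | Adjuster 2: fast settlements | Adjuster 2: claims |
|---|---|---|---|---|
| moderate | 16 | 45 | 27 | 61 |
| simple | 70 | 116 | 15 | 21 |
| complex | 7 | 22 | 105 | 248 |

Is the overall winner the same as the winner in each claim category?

Moderate: the junior adjuster 16/45 = 35.6%, Adjuster 2 27/61 = 44.3% → Adjuster 2
Simple: the junior adjuster 70/116 = 60.3%, Adjuster 2 15/21 = 71.4% → Adjuster 2
Complex: the junior adjuster 7/22 = 31.8%, Adjuster 2 105/248 = 42.3% → Adjuster 2
Overall: the junior adjuster 93/183 = 50.8%, Adjuster 2 147/330 = 44.5% → the junior adjuster
Adjuster 2 wins each claim group but the junior adjuster wins overall — the comparison reverses. Adjuster 2's claims skew toward complex, which has a lower base rate.

No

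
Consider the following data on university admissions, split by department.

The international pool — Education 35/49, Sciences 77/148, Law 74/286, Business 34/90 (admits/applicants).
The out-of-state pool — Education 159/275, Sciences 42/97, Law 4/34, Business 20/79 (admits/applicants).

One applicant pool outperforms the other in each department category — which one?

the international pool

Education: the international pool 35/49 = 71.4%, the out-of-state pool 159/275 = 57.8% → the international pool
Sciences: the international pool 77/148 = 52.0%, the out-of-state pool 42/97 = 43.3% → the international pool
Law: the international pool 74/286 = 25.9%, the out-of-state pool 4/34 = 11.8% → the international pool
Business: the international pool 34/90 = 37.8%, the out-of-state pool 20/79 = 25.3% → the international pool
The international pool has the higher rate in all 4 groups.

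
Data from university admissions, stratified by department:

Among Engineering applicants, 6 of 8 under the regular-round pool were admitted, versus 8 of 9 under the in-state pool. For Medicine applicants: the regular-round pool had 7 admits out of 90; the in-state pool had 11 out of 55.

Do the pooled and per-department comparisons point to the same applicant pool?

Engineering: the regular-round pool 6/8 = 75.0%, the in-state pool 8/9 = 88.9% → the in-state pool
Medicine: the regular-round pool 7/90 = 7.8%, the in-state pool 11/55 = 20.0% → the in-state pool
Overall: the regular-round pool 13/98 = 13.3%, the in-state pool 19/64 = 29.7% → the in-state pool
The in-state pool wins overall and in every department group — no reversal.

Yes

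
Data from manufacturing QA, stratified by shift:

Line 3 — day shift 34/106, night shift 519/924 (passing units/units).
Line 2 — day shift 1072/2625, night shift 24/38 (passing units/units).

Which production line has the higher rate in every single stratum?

Day shift: Line 3 34/106 = 32.1%, Line 2 1072/2625 = 40.8% → Line 2
Night shift: Line 3 519/924 = 56.2%, Line 2 24/38 = 63.2% → Line 2
Line 2 has the higher rate in both groups.

Line 2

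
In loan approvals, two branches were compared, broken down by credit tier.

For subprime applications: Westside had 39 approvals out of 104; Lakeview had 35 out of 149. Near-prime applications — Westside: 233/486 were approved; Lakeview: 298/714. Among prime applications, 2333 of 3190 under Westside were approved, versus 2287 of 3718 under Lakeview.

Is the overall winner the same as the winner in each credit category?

Subprime: Westside 39/104 = 37.5%, Lakeview 35/149 = 23.5% → Westside
Near-prime: Westside 233/486 = 47.9%, Lakeview 298/714 = 41.7% → Westside
Prime: Westside 2333/3190 = 73.1%, Lakeview 2287/3718 = 61.5% → Westside
Overall: Westside 2605/3780 = 68.9%, Lakeview 2620/4581 = 57.2% → Westside
Westside wins overall and in every credit group — no reversal.

Yes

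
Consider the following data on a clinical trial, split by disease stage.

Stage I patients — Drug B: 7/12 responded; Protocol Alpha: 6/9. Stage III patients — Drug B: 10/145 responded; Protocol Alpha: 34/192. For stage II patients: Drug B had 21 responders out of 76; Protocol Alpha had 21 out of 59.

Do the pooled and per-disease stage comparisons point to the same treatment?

Stage I: Drug B 7/12 = 58.3%, Protocol Alpha 6/9 = 66.7% → Protocol Alpha
Stage III: Drug B 10/145 = 6.9%, Protocol Alpha 34/192 = 17.7% → Protocol Alpha
Stage II: Drug B 21/76 = 27.6%, Protocol Alpha 21/59 = 35.6% → Protocol Alpha
Overall: Drug B 38/233 = 16.3%, Protocol Alpha 61/260 = 23.5% → Protocol Alpha
Protocol Alpha wins overall and in every disease group — no reversal.

Yes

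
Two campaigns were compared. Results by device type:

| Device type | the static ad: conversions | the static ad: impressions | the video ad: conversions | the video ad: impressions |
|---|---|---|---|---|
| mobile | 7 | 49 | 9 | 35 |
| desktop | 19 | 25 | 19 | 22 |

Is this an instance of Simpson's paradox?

No

Mobile: the static ad 7/49 = 14.3%, the video ad 9/35 = 25.7% → the video ad
Desktop: the static ad 19/25 = 76.0%, the video ad 19/22 = 86.4% → the video ad
Overall: the static ad 26/74 = 35.1%, the video ad 28/57 = 49.1% → the video ad
The video ad wins overall and in every device group — no reversal.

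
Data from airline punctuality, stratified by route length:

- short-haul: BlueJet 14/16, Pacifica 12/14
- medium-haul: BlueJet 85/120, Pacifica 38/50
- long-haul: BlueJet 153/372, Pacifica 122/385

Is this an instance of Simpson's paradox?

No

Short-haul: BlueJet 14/16 = 87.5%, Pacifica 12/14 = 85.7% → BlueJet
Medium-haul: BlueJet 85/120 = 70.8%, Pacifica 38/50 = 76.0% → Pacifica
Long-haul: BlueJet 153/372 = 41.1%, Pacifica 122/385 = 31.7% → BlueJet
Overall: BlueJet 252/508 = 49.6%, Pacifica 172/449 = 38.3% → BlueJet
Neither sweeps: BlueJet wins 2 of 3 groups, Pacifica wins 1. BlueJet wins overall but not every group — no Simpson reversal.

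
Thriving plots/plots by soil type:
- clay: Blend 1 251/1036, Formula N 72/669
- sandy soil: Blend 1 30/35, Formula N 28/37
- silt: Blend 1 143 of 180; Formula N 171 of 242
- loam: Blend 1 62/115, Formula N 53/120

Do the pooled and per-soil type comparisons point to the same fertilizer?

Clay: Blend 1 251/1036 = 24.2%, Formula N 72/669 = 10.8% → Blend 1
Sandy soil: Blend 1 30/35 = 85.7%, Formula N 28/37 = 75.7% → Blend 1
Silt: Blend 1 143/180 = 79.4%, Formula N 171/242 = 70.7% → Blend 1
Loam: Blend 1 62/115 = 53.9%, Formula N 53/120 = 44.2% → Blend 1
Overall: Blend 1 486/1366 = 35.6%, Formula N 324/1068 = 30.3% → Blend 1
Blend 1 wins overall and in every soil group — no reversal.

Yes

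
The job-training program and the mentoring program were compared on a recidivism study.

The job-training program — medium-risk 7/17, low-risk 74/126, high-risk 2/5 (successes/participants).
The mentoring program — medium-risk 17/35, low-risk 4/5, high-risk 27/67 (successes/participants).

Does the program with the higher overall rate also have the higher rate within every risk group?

No

Medium-risk: the job-training program 7/17 = 41.2%, the mentoring program 17/35 = 48.6% → the mentoring program
Low-risk: the job-training program 74/126 = 58.7%, the mentoring program 4/5 = 80.0% → the mentoring program
High-risk: the job-training program 2/5 = 40.0%, the mentoring program 27/67 = 40.3% → the mentoring program
Overall: the job-training program 83/148 = 56.1%, the mentoring program 48/107 = 44.9% → the job-training program
The mentoring program wins each risk group but the job-training program wins overall — the comparison reverses. The mentoring program's participants skew toward high-risk, which has a lower base rate.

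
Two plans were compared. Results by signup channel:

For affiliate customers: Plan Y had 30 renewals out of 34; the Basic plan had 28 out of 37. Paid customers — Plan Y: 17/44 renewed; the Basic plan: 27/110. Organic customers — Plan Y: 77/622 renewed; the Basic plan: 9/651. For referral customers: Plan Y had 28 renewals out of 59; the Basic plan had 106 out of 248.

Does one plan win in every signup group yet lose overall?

No

Affiliate: Plan Y 30/34 = 88.2%, the Basic plan 28/37 = 75.7% → Plan Y
Paid: Plan Y 17/44 = 38.6%, the Basic plan 27/110 = 24.5% → Plan Y
Organic: Plan Y 77/622 = 12.4%, the Basic plan 9/651 = 1.4% → Plan Y
Referral: Plan Y 28/59 = 47.5%, the Basic plan 106/248 = 42.7% → Plan Y
Overall: Plan Y 152/759 = 20.0%, the Basic plan 170/1046 = 16.3% → Plan Y
Plan Y wins overall and in every signup group — no reversal.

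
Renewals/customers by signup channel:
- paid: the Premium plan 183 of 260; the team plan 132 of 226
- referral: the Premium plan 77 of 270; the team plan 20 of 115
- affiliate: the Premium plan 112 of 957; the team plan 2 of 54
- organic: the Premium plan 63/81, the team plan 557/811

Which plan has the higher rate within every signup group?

Paid: the Premium plan 183/260 = 70.4%, the team plan 132/226 = 58.4% → the Premium plan
Referral: the Premium plan 77/270 = 28.5%, the team plan 20/115 = 17.4% → the Premium plan
Affiliate: the Premium plan 112/957 = 11.7%, the team plan 2/54 = 3.7% → the Premium plan
Organic: the Premium plan 63/81 = 77.8%, the team plan 557/811 = 68.7% → the Premium plan
The Premium plan has the higher rate in all 4 groups.

the Premium plan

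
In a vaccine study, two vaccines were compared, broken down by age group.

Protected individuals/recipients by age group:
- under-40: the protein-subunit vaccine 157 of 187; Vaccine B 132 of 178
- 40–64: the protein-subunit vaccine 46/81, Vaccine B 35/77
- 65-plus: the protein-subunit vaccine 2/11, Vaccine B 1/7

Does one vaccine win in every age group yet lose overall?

No

Under-40: the protein-subunit vaccine 157/187 = 84.0%, Vaccine B 132/178 = 74.2% → the protein-subunit vaccine
40–64: the protein-subunit vaccine 46/81 = 56.8%, Vaccine B 35/77 = 45.5% → the protein-subunit vaccine
65-plus: the protein-subunit vaccine 2/11 = 18.2%, Vaccine B 1/7 = 14.3% → the protein-subunit vaccine
Overall: the protein-subunit vaccine 205/279 = 73.5%, Vaccine B 168/262 = 64.1% → the protein-subunit vaccine
The protein-subunit vaccine wins overall and in every age group — no reversal.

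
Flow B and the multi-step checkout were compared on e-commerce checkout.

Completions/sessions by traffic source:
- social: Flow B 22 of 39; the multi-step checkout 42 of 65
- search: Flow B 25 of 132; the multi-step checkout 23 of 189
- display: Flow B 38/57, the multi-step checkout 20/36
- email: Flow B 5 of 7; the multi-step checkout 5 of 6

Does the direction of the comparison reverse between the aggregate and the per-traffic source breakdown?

No

Social: Flow B 22/39 = 56.4%, the multi-step checkout 42/65 = 64.6% → the multi-step checkout
Search: Flow B 25/132 = 18.9%, the multi-step checkout 23/189 = 12.2% → Flow B
Display: Flow B 38/57 = 66.7%, the multi-step checkout 20/36 = 55.6% → Flow B
Email: Flow B 5/7 = 71.4%, the multi-step checkout 5/6 = 83.3% → the multi-step checkout
Overall: Flow B 90/235 = 38.3%, the multi-step checkout 90/296 = 30.4% → Flow B
Neither sweeps: Flow B wins 2 of 4 groups, the multi-step checkout wins 2. Flow B wins overall but not every group — no Simpson reversal.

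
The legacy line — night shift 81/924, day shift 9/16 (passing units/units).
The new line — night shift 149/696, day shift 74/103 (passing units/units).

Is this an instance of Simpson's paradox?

No

Night shift: the legacy line 81/924 = 8.8%, the new line 149/696 = 21.4% → the new line
Day shift: the legacy line 9/16 = 56.2%, the new line 74/103 = 71.8% → the new line
Overall: the legacy line 90/940 = 9.6%, the new line 223/799 = 27.9% → the new line
The new line wins overall and in every shift group — no reversal.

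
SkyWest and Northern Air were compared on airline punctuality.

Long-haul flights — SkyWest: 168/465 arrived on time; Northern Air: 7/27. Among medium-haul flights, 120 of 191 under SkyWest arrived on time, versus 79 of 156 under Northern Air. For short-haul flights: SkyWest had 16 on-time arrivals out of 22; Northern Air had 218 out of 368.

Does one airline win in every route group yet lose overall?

Long-haul: SkyWest 168/465 = 36.1%, Northern Air 7/27 = 25.9% → SkyWest
Medium-haul: SkyWest 120/191 = 62.8%, Northern Air 79/156 = 50.6% → SkyWest
Short-haul: SkyWest 16/22 = 72.7%, Northern Air 218/368 = 59.2% → SkyWest
Overall: SkyWest 304/678 = 44.8%, Northern Air 304/551 = 55.2% → Northern Air
SkyWest wins each route group but Northern Air wins overall — the comparison reverses. SkyWest's flights skew toward long-haul, which has a lower base rate.

Yes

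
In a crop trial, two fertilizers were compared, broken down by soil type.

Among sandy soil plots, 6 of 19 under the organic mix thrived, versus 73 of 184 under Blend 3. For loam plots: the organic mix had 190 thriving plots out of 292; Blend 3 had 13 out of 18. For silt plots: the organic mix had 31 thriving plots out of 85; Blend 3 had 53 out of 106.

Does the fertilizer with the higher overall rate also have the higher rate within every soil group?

Sandy soil: the organic mix 6/19 = 31.6%, Blend 3 73/184 = 39.7% → Blend 3
Loam: the organic mix 190/292 = 65.1%, Blend 3 13/18 = 72.2% → Blend 3
Silt: the organic mix 31/85 = 36.5%, Blend 3 53/106 = 50.0% → Blend 3
Overall: the organic mix 227/396 = 57.3%, Blend 3 139/308 = 45.1% → the organic mix
Blend 3 wins each soil group but the organic mix wins overall — the comparison reverses. Blend 3's plots skew toward sandy soil, which has a lower base rate.

No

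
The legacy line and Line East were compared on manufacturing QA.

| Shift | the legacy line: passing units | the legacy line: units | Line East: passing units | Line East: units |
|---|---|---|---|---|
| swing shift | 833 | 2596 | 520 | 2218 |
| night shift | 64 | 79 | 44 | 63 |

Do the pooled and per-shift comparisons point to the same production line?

Yes

Swing shift: the legacy line 833/2596 = 32.1%, Line East 520/2218 = 23.4% → the legacy line
Night shift: the legacy line 64/79 = 81.0%, Line East 44/63 = 69.8% → the legacy line
Overall: the legacy line 897/2675 = 33.5%, Line East 564/2281 = 24.7% → the legacy line
The legacy line wins overall and in every shift group — no reversal.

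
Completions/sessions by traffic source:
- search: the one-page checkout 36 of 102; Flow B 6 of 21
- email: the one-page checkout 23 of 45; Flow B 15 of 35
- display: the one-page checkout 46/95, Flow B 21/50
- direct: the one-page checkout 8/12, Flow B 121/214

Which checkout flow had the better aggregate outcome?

Search: the one-page checkout 36/102 = 35.3%, Flow B 6/21 = 28.6% → the one-page checkout
Email: the one-page checkout 23/45 = 51.1%, Flow B 15/35 = 42.9% → the one-page checkout
Display: the one-page checkout 46/95 = 48.4%, Flow B 21/50 = 42.0% → the one-page checkout
Direct: the one-page checkout 8/12 = 66.7%, Flow B 121/214 = 56.5% → the one-page checkout
Overall: the one-page checkout 113/254 = 44.5%, Flow B 163/320 = 50.9% → Flow B
(The one-page checkout wins every traffic group but Flow B wins overall — the one-page checkout's sessions skew toward the low-rate search group.)

Flow B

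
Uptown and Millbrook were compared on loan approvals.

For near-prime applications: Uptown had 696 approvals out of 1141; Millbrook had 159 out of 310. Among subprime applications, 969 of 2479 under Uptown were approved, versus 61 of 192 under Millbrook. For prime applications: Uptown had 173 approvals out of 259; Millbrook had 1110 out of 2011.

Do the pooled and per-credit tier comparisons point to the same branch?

No

Near-prime: Uptown 696/1141 = 61.0%, Millbrook 159/310 = 51.3% → Uptown
Subprime: Uptown 969/2479 = 39.1%, Millbrook 61/192 = 31.8% → Uptown
Prime: Uptown 173/259 = 66.8%, Millbrook 1110/2011 = 55.2% → Uptown
Overall: Uptown 1838/3879 = 47.4%, Millbrook 1330/2513 = 52.9% → Millbrook
Uptown wins each credit group but Millbrook wins overall — the comparison reverses. Uptown's applications skew toward subprime, which has a lower base rate.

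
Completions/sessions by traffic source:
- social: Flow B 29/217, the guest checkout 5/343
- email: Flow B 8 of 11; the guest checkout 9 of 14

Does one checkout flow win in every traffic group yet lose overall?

No

Social: Flow B 29/217 = 13.4%, the guest checkout 5/343 = 1.5% → Flow B
Email: Flow B 8/11 = 72.7%, the guest checkout 9/14 = 64.3% → Flow B
Overall: Flow B 37/228 = 16.2%, the guest checkout 14/357 = 3.9% → Flow B
Flow B wins overall and in every traffic group — no reversal.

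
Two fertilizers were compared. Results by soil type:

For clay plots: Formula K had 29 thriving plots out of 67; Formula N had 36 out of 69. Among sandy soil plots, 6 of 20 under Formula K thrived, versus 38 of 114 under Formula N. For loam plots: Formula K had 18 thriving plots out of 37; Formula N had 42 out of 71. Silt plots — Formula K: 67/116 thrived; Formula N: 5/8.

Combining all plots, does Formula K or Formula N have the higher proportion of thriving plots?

Clay: Formula K 29/67 = 43.3%, Formula N 36/69 = 52.2% → Formula N
Sandy soil: Formula K 6/20 = 30.0%, Formula N 38/114 = 33.3% → Formula N
Loam: Formula K 18/37 = 48.6%, Formula N 42/71 = 59.2% → Formula N
Silt: Formula K 67/116 = 57.8%, Formula N 5/8 = 62.5% → Formula N
Overall: Formula K 120/240 = 50.0%, Formula N 121/262 = 46.2% → Formula K
(Formula N wins every soil group but Formula K wins overall — Formula N's plots skew toward the low-rate sandy soil group.)

Formula K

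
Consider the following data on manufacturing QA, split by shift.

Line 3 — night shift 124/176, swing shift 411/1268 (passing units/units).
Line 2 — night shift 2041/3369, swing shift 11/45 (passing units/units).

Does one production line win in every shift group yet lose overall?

Yes

Night shift: Line 3 124/176 = 70.5%, Line 2 2041/3369 = 60.6% → Line 3
Swing shift: Line 3 411/1268 = 32.4%, Line 2 11/45 = 24.4% → Line 3
Overall: Line 3 535/1444 = 37.0%, Line 2 2052/3414 = 60.1% → Line 2
Line 3 wins each shift group but Line 2 wins overall — the comparison reverses. Line 3's units skew toward swing shift, which has a lower base rate.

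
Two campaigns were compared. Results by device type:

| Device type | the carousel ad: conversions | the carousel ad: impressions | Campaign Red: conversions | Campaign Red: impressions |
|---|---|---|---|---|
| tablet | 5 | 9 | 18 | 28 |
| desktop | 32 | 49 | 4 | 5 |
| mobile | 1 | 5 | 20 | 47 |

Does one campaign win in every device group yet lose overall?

Tablet: the carousel ad 5/9 = 55.6%, Campaign Red 18/28 = 64.3% → Campaign Red
Desktop: the carousel ad 32/49 = 65.3%, Campaign Red 4/5 = 80.0% → Campaign Red
Mobile: the carousel ad 1/5 = 20.0%, Campaign Red 20/47 = 42.6% → Campaign Red
Overall: the carousel ad 38/63 = 60.3%, Campaign Red 42/80 = 52.5% → the carousel ad
Campaign Red wins each device group but the carousel ad wins overall — the comparison reverses. Campaign Red's impressions skew toward mobile, which has a lower base rate.

Yes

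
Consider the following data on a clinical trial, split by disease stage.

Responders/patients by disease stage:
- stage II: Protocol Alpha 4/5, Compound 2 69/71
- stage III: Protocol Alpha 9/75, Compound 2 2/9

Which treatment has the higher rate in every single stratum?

Stage II: Protocol Alpha 4/5 = 80.0%, Compound 2 69/71 = 97.2% → Compound 2
Stage III: Protocol Alpha 9/75 = 12.0%, Compound 2 2/9 = 22.2% → Compound 2
Compound 2 has the higher rate in both groups.

Compound 2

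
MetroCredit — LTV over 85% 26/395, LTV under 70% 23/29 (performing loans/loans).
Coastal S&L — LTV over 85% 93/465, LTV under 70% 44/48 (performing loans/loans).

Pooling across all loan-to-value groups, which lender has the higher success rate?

LTV over 85%: MetroCredit 26/395 = 6.6%, Coastal S&L 93/465 = 20.0% → Coastal S&L
LTV under 70%: MetroCredit 23/29 = 79.3%, Coastal S&L 44/48 = 91.7% → Coastal S&L
Overall: MetroCredit 49/424 = 11.6%, Coastal S&L 137/513 = 26.7% → Coastal S&L

Coastal S&L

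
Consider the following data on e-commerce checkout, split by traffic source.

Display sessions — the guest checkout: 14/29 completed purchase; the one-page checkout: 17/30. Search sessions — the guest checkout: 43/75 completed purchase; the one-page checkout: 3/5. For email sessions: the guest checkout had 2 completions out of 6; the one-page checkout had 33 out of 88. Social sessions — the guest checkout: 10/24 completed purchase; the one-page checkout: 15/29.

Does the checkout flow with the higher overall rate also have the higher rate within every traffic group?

Display: the guest checkout 14/29 = 48.3%, the one-page checkout 17/30 = 56.7% → the one-page checkout
Search: the guest checkout 43/75 = 57.3%, the one-page checkout 3/5 = 60.0% → the one-page checkout
Email: the guest checkout 2/6 = 33.3%, the one-page checkout 33/88 = 37.5% → the one-page checkout
Social: the guest checkout 10/24 = 41.7%, the one-page checkout 15/29 = 51.7% → the one-page checkout
Overall: the guest checkout 69/134 = 51.5%, the one-page checkout 68/152 = 44.7% → the guest checkout
The one-page checkout wins each traffic group but the guest checkout wins overall — the comparison reverses. The one-page checkout's sessions skew toward email, which has a lower base rate.

No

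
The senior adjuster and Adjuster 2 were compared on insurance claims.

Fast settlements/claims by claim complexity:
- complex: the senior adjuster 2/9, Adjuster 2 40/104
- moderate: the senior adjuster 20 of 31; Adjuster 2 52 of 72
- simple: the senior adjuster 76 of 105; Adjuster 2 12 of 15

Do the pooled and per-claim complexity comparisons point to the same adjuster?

No

Complex: the senior adjuster 2/9 = 22.2%, Adjuster 2 40/104 = 38.5% → Adjuster 2
Moderate: the senior adjuster 20/31 = 64.5%, Adjuster 2 52/72 = 72.2% → Adjuster 2
Simple: the senior adjuster 76/105 = 72.4%, Adjuster 2 12/15 = 80.0% → Adjuster 2
Overall: the senior adjuster 98/145 = 67.6%, Adjuster 2 104/191 = 54.5% → the senior adjuster
Adjuster 2 wins each claim group but the senior adjuster wins overall — the comparison reverses. Adjuster 2's claims skew toward complex, which has a lower base rate.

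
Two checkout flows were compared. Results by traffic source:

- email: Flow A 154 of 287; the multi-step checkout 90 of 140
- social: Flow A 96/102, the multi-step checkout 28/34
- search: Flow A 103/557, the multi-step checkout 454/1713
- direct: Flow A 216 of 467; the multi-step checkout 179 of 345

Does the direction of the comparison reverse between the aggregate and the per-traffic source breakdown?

No

Email: Flow A 154/287 = 53.7%, the multi-step checkout 90/140 = 64.3% → the multi-step checkout
Social: Flow A 96/102 = 94.1%, the multi-step checkout 28/34 = 82.4% → Flow A
Search: Flow A 103/557 = 18.5%, the multi-step checkout 454/1713 = 26.5% → the multi-step checkout
Direct: Flow A 216/467 = 46.3%, the multi-step checkout 179/345 = 51.9% → the multi-step checkout
Overall: Flow A 569/1413 = 40.3%, the multi-step checkout 751/2232 = 33.6% → Flow A
Neither sweeps: Flow A wins 1 of 4 groups, the multi-step checkout wins 3. Flow A wins overall but not every group — no Simpson reversal.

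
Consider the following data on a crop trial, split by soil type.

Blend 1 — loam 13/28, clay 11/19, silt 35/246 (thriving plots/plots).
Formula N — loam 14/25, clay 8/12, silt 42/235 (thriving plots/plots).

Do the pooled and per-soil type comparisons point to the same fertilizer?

Loam: Blend 1 13/28 = 46.4%, Formula N 14/25 = 56.0% → Formula N
Clay: Blend 1 11/19 = 57.9%, Formula N 8/12 = 66.7% → Formula N
Silt: Blend 1 35/246 = 14.2%, Formula N 42/235 = 17.9% → Formula N
Overall: Blend 1 59/293 = 20.1%, Formula N 64/272 = 23.5% → Formula N
Formula N wins overall and in every soil group — no reversal.

Yes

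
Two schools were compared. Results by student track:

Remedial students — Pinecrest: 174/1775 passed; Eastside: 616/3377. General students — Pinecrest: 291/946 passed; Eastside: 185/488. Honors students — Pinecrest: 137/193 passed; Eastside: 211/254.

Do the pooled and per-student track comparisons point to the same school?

Remedial: Pinecrest 174/1775 = 9.8%, Eastside 616/3377 = 18.2% → Eastside
General: Pinecrest 291/946 = 30.8%, Eastside 185/488 = 37.9% → Eastside
Honors: Pinecrest 137/193 = 71.0%, Eastside 211/254 = 83.1% → Eastside
Overall: Pinecrest 602/2914 = 20.7%, Eastside 1012/4119 = 24.6% → Eastside
Eastside wins overall and in every student group — no reversal.

Yes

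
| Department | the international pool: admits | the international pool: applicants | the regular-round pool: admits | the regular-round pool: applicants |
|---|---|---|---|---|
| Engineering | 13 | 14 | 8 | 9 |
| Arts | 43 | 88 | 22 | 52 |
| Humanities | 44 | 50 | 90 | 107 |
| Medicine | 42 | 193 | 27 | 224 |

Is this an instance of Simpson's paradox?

Engineering: the international pool 13/14 = 92.9%, the regular-round pool 8/9 = 88.9% → the international pool
Arts: the international pool 43/88 = 48.9%, the regular-round pool 22/52 = 42.3% → the international pool
Humanities: the international pool 44/50 = 88.0%, the regular-round pool 90/107 = 84.1% → the international pool
Medicine: the international pool 42/193 = 21.8%, the regular-round pool 27/224 = 12.1% → the international pool
Overall: the international pool 142/345 = 41.2%, the regular-round pool 147/392 = 37.5% → the international pool
The international pool wins overall and in every department group — no reversal.

No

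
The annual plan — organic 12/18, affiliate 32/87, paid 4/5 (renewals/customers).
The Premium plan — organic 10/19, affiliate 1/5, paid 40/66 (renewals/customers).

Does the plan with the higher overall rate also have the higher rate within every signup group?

No

Organic: the annual plan 12/18 = 66.7%, the Premium plan 10/19 = 52.6% → the annual plan
Affiliate: the annual plan 32/87 = 36.8%, the Premium plan 1/5 = 20.0% → the annual plan
Paid: the annual plan 4/5 = 80.0%, the Premium plan 40/66 = 60.6% → the annual plan
Overall: the annual plan 48/110 = 43.6%, the Premium plan 51/90 = 56.7% → the Premium plan
The annual plan wins each signup group but the Premium plan wins overall — the comparison reverses. The annual plan's customers skew toward affiliate, which has a lower base rate.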